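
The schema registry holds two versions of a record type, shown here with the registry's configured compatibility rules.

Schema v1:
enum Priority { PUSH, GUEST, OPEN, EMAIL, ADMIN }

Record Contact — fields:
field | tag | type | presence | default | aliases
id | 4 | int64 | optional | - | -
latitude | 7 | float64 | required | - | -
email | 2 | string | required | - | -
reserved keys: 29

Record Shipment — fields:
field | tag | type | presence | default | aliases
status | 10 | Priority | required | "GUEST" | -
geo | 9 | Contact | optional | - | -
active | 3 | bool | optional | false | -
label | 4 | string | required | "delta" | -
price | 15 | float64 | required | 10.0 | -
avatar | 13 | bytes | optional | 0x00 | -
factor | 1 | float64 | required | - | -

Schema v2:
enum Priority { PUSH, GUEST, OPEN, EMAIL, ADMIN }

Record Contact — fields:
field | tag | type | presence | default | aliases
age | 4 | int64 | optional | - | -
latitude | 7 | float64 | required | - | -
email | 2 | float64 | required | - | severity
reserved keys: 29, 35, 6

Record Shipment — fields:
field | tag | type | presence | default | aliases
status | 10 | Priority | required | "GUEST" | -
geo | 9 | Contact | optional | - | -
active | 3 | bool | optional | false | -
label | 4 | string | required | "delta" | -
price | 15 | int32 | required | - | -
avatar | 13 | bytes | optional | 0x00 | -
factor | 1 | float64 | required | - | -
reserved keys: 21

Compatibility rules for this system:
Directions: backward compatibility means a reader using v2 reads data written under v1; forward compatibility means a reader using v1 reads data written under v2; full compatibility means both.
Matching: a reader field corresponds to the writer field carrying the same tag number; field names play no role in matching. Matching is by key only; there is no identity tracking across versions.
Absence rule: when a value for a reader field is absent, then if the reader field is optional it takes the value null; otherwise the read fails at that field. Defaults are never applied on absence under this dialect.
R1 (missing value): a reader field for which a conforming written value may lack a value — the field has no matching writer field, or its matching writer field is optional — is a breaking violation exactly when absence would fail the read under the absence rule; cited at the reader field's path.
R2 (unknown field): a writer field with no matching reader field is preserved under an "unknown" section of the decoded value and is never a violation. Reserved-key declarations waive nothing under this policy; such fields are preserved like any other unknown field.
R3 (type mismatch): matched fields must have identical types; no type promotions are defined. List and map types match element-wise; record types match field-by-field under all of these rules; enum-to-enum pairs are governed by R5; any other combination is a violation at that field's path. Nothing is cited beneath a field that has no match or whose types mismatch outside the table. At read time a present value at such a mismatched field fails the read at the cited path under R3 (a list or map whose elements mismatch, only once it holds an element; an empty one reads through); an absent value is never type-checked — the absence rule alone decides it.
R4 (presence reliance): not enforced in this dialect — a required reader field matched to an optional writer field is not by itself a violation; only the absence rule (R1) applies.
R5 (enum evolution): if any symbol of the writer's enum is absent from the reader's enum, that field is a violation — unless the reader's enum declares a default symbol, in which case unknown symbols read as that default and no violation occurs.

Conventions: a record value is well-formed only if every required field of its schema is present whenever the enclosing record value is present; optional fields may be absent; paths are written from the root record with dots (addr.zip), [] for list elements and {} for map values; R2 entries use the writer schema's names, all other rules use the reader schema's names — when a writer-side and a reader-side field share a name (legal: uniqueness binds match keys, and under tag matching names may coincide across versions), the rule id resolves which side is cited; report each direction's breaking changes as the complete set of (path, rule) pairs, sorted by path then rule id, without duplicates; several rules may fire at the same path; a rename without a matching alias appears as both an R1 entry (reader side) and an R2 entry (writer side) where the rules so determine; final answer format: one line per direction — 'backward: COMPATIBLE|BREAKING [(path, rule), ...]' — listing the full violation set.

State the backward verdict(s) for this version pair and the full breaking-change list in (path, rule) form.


the writer's type comes first in each Shipment pair
backward analysis of Shipment with v2 as reader and v1 as writer:
  status: paired with writer status (Priority -> Priority; writer required)
  geo: paired with writer geo (Contact -> Contact; writer optional)
  active: paired with writer active (bool -> bool; writer optional)
  label: paired with writer label (string -> string; writer required)
  price: paired with writer price (float64 -> int32; writer required)
  avatar: paired with writer avatar (bytes -> bytes; writer optional)
  factor: paired with writer factor (float64 -> float64; writer required)
  geo.age: paired with writer geo.id (int64 -> int64; writer optional)
  geo.latitude: paired with writer geo.latitude (float64 -> float64; writer required)
  geo.email: paired with writer geo.email (string -> float64; writer required)
  rule R3 violated at geo.email
  rule R3 violated at price
  => 2 violation(s): backward is BREAKING for Shipment
remaining Shipment differences; none change what is asked:
  renamed field id to age in record Contact -> no rule fires on it in Shipment's dialect; the asked verdict holds

backward: BREAKING [(geo.email, R3), (price, R3)]


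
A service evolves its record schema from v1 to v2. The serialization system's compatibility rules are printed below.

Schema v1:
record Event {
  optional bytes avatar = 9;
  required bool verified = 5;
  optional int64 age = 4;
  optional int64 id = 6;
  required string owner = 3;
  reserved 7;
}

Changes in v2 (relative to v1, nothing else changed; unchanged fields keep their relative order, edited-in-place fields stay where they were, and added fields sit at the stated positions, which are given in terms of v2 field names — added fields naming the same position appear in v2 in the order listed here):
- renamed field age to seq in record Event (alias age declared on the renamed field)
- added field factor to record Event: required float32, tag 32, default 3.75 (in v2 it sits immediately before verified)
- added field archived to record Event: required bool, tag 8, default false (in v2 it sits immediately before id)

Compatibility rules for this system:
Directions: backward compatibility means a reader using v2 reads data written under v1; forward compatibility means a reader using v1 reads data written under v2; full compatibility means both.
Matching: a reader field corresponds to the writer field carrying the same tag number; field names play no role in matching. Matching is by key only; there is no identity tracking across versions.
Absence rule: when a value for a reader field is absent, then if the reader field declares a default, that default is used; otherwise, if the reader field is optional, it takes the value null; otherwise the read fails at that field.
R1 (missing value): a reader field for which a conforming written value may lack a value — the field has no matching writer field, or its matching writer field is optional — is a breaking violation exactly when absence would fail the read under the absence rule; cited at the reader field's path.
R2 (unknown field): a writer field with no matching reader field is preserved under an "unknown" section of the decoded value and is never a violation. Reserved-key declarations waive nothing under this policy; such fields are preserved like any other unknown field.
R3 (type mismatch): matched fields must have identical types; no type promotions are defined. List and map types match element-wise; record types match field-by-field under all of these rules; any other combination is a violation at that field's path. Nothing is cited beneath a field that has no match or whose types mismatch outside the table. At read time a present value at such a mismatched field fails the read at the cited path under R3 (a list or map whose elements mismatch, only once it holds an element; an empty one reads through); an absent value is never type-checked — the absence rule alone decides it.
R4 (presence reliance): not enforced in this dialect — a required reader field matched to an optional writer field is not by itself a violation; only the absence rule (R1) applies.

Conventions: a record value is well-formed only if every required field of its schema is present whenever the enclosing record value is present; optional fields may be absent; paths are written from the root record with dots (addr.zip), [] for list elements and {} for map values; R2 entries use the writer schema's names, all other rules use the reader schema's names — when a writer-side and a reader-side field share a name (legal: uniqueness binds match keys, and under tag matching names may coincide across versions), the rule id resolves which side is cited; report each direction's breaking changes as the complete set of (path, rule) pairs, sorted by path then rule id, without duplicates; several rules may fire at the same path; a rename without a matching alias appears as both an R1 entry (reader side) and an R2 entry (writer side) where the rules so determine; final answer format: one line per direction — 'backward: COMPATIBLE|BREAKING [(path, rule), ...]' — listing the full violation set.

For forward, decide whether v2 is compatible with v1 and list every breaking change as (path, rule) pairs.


in Event below, arrows point writer -> reader
forward analysis of Event with v1 as reader and v2 as writer:
  writer optional, bytes -> bytes: reader avatar maps from writer avatar
  writer required, bool -> bool: reader verified maps from writer verified
  writer optional, int64 -> int64: reader age maps from writer seq
  writer optional, int64 -> int64: reader id maps from writer id
  writer required, string -> string: reader owner maps from writer owner
  factor (writer side), unknown to reader
  archived (writer side), unknown to reader
  nothing fires on Event: forward is COMPATIBLE
the rest of the Event diff is inert for this question:
  renamed field age to seq in record Event (alias age declared on the renamed field) -> inert for the asked Event verdict: nothing fires
  added field archived to record Event: required bool, tag 8, default false (in v2 it sits immediately before id) -> inert for the asked Event verdict: nothing fires
  added field factor to record Event: required float32, tag 32, default 3.75 (in v2 it sits immediately before verified) -> inert for the asked Event verdict: nothing fires

forward: COMPATIBLE []


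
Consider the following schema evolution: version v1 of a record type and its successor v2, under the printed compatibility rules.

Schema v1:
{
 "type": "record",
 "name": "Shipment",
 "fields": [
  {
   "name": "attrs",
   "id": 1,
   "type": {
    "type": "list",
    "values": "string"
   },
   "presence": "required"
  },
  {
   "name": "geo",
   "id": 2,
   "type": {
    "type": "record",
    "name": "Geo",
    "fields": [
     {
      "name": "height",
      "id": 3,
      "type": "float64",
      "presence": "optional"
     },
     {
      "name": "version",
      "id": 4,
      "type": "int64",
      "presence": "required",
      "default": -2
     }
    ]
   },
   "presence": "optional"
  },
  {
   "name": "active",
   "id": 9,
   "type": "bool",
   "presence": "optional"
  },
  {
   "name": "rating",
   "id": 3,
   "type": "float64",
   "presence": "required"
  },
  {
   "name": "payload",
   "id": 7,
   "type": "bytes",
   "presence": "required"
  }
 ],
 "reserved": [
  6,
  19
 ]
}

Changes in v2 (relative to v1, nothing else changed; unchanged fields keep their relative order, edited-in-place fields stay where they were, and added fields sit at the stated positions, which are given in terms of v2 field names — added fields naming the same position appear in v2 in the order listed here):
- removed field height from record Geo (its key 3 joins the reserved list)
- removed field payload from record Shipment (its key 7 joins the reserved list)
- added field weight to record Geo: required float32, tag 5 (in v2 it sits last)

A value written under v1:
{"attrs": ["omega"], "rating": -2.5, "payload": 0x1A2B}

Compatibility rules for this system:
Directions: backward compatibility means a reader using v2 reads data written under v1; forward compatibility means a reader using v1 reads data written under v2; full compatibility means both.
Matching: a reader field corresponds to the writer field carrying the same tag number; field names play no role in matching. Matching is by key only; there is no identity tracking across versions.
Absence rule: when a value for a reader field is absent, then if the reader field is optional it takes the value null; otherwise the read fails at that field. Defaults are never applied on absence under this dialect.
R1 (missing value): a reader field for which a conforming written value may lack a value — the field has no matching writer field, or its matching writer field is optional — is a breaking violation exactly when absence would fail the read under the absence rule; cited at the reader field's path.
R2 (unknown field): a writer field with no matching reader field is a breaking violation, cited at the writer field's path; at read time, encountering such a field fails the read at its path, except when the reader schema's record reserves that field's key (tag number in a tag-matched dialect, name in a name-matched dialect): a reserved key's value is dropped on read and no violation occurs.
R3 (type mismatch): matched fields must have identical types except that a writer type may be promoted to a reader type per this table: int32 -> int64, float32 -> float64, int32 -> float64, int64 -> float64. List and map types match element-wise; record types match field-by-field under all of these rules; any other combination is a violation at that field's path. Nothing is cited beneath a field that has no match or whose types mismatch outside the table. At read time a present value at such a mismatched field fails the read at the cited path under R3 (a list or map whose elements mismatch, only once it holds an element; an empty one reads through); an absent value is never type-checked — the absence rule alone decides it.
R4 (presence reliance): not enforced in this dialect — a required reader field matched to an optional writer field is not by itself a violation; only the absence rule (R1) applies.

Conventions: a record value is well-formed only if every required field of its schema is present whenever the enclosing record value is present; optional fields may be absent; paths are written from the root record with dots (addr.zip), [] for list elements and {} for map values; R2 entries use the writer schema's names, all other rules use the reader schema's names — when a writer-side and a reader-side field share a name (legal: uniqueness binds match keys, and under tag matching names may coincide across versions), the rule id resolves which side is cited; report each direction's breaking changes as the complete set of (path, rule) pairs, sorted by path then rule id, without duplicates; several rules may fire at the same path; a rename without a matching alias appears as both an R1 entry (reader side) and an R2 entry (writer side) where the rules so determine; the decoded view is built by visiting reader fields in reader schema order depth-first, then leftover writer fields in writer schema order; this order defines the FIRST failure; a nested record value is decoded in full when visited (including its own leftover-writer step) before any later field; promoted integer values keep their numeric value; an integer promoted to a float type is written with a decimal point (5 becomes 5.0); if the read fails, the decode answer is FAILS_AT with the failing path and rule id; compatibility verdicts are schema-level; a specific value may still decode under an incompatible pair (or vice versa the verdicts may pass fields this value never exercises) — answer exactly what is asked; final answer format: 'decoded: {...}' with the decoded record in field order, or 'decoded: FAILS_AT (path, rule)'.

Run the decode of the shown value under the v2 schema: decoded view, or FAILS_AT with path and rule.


decoded: {"attrs": ["omega"], "geo": null, "active": null, "rating": -2.5}

the writer's type comes first in each Shipment pair
migrating the Shipment value to v2:
  attrs := ["omega"]
  geo := null (not supplied -> null)
  active := null (not supplied -> null)
  rating := -2.5
  writer payload: reserved -> dropped
  => decoded: {"attrs": ["omega"], "geo": null, "active": null, "rating": -2.5}
the other Shipment changes do not affect what is asked:
  removed field height from record Geo (its key 3 joins the reserved list) -> fires no rule on Shipment under this dialect and leaves the result unchanged
  added field weight to record Geo: required float32, tag 5 (in v2 it sits last) -> shifts the Shipment verdicts, not this decode


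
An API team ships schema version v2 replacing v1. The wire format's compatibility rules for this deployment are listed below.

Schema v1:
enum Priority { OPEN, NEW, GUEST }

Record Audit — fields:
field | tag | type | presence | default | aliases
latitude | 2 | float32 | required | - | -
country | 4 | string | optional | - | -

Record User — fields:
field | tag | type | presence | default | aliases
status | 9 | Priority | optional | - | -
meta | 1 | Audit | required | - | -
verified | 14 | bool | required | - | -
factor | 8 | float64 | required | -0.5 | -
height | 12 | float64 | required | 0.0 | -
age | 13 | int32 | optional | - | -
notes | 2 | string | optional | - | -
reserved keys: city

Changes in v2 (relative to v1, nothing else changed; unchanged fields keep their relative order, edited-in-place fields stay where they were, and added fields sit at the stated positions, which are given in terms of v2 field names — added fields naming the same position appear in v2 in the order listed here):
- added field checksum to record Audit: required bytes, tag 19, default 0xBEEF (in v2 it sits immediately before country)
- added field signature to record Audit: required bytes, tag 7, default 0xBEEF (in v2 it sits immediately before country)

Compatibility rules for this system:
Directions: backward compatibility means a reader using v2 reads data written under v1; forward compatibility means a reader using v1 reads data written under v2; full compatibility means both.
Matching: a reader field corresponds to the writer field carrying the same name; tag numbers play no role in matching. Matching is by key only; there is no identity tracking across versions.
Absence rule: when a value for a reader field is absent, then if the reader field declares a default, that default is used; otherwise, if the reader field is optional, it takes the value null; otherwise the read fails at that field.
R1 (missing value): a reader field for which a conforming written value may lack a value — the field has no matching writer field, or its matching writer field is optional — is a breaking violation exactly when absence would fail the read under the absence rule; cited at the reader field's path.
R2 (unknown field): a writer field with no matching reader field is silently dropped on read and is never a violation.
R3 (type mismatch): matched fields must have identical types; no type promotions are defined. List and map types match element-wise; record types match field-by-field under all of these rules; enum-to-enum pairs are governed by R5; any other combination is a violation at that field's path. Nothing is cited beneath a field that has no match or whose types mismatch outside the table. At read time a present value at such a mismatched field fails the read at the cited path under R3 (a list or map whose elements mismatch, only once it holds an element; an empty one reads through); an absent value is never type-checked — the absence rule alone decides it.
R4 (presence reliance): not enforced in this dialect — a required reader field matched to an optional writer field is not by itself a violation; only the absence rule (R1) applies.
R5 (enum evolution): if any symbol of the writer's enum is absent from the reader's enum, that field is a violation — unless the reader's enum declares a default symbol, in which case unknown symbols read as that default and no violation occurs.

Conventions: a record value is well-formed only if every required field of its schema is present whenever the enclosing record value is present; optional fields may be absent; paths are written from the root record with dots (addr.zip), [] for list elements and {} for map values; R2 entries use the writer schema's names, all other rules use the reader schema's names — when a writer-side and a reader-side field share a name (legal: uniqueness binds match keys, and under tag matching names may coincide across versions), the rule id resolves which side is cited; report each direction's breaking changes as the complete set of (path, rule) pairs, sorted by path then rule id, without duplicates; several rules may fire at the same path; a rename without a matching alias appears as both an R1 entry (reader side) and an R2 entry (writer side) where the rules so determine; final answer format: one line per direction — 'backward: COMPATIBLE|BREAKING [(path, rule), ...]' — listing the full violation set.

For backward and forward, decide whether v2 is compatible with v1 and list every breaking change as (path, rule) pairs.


backward: COMPATIBLE []; forward: COMPATIBLE []

in User below, arrows point writer -> reader
backward analysis of User with v2 as reader and v1 as writer:
  status: paired with writer status (Priority -> Priority; writer optional)
  meta: paired with writer meta (Audit -> Audit; writer required)
  verified: paired with writer verified (bool -> bool; writer required)
  factor: paired with writer factor (float64 -> float64; writer required)
  height: paired with writer height (float64 -> float64; writer required)
  age: paired with writer age (int32 -> int32; writer optional)
  notes: paired with writer notes (string -> string; writer optional)
  meta.latitude: paired with writer meta.latitude (float32 -> float32; writer required)
  meta.checksum: no writer-side match
  meta.signature: no writer-side match
  meta.country: paired with writer meta.country (string -> string; writer optional)
  => no violations; backward on User: COMPATIBLE
forward analysis of User with v1 as reader and v2 as writer:
  status: paired with writer status (Priority -> Priority; writer optional)
  meta: paired with writer meta (Audit -> Audit; writer required)
  verified: paired with writer verified (bool -> bool; writer required)
  factor: paired with writer factor (float64 -> float64; writer required)
  height: paired with writer height (float64 -> float64; writer required)
  age: paired with writer age (int32 -> int32; writer optional)
  notes: paired with writer notes (string -> string; writer optional)
  meta.latitude: paired with writer meta.latitude (float32 -> float32; writer required)
  meta.country: paired with writer meta.country (string -> string; writer optional)
  writer field meta.checksum has no reader counterpart
  writer field meta.signature has no reader counterpart
  => no violations; forward on User: COMPATIBLE


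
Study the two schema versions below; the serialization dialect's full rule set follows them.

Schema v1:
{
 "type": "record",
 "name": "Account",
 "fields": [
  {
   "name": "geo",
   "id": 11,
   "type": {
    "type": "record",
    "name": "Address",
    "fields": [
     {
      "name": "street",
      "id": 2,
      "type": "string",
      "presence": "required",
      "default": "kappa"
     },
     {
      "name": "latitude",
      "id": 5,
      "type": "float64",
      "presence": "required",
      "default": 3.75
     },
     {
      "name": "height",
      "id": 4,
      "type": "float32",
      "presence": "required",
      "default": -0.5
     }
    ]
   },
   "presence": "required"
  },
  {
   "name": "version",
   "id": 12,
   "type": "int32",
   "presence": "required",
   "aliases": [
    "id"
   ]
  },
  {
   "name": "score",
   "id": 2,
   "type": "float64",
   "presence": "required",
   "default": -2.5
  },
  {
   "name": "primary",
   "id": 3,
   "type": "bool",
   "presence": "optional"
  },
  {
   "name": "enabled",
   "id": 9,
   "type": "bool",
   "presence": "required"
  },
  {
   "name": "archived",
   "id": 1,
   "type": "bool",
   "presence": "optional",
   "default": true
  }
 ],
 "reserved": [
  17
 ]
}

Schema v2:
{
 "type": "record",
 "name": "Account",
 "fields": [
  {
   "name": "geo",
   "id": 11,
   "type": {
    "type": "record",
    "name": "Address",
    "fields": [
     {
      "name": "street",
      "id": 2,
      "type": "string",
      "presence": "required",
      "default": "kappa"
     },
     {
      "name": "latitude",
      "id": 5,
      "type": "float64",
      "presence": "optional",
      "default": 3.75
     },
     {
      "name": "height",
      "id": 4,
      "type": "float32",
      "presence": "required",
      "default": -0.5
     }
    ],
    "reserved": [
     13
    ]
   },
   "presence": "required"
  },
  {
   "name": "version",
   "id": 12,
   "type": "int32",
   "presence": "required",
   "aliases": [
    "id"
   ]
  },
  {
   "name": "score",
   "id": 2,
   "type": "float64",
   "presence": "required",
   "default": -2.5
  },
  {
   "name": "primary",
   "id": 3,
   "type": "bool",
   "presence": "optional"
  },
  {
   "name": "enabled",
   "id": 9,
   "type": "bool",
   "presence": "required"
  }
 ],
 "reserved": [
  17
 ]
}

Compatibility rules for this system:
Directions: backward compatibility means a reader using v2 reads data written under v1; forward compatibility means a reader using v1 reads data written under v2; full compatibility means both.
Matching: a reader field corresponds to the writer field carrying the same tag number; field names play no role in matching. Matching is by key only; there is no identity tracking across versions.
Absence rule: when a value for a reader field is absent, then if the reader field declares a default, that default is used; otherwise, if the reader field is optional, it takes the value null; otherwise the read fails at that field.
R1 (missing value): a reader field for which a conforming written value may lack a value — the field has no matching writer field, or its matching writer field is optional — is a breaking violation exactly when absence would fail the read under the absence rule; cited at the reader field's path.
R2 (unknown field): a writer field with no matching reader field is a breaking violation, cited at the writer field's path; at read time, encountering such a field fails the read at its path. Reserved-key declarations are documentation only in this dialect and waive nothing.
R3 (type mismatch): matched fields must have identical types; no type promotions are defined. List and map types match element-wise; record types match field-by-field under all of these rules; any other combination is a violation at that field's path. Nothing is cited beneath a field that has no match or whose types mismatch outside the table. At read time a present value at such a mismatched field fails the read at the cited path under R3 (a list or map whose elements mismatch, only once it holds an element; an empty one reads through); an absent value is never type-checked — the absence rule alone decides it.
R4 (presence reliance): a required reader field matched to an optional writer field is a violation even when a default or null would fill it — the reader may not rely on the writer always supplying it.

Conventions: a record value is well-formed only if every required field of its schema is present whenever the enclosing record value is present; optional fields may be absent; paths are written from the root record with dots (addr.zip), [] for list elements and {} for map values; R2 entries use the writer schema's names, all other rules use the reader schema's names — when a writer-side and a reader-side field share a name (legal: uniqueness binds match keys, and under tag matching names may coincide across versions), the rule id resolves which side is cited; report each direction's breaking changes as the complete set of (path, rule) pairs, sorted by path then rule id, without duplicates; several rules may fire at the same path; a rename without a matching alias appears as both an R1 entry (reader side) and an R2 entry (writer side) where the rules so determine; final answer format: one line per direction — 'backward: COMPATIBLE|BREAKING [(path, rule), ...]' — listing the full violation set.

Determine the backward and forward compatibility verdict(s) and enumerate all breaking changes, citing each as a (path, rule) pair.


each type pair in Account: writer, then reader
checking backward for Account: reader v2 against writer v1:
  writer required, Address -> Address: reader geo maps from writer geo
  writer required, int32 -> int32: reader version maps from writer version
  writer required, float64 -> float64: reader score maps from writer score
  writer optional, bool -> bool: reader primary maps from writer primary
  writer required, bool -> bool: reader enabled maps from writer enabled
  leftover writer field: archived
  writer required, string -> string: reader geo.street maps from writer geo.street
  writer required, float64 -> float64: reader geo.latitude maps from writer geo.latitude
  writer required, float32 -> float32: reader geo.height maps from writer geo.height
  breaking: (archived, R2)
  => 1 violation(s): backward is BREAKING for Account
checking forward for Account: reader v1 against writer v2:
  writer required, Address -> Address: reader geo maps from writer geo
  writer required, int32 -> int32: reader version maps from writer version
  writer required, float64 -> float64: reader score maps from writer score
  writer optional, bool -> bool: reader primary maps from writer primary
  writer required, bool -> bool: reader enabled maps from writer enabled
  no writer field matches reader archived
  writer required, string -> string: reader geo.street maps from writer geo.street
  writer optional, float64 -> float64: reader geo.latitude maps from writer geo.latitude
  writer required, float32 -> float32: reader geo.height maps from writer geo.height
  breaking: (geo.latitude, R4)
  => 1 violation(s): forward is BREAKING for Account

backward: BREAKING [(archived, R2)]; forward: BREAKING [(geo.latitude, R4)]


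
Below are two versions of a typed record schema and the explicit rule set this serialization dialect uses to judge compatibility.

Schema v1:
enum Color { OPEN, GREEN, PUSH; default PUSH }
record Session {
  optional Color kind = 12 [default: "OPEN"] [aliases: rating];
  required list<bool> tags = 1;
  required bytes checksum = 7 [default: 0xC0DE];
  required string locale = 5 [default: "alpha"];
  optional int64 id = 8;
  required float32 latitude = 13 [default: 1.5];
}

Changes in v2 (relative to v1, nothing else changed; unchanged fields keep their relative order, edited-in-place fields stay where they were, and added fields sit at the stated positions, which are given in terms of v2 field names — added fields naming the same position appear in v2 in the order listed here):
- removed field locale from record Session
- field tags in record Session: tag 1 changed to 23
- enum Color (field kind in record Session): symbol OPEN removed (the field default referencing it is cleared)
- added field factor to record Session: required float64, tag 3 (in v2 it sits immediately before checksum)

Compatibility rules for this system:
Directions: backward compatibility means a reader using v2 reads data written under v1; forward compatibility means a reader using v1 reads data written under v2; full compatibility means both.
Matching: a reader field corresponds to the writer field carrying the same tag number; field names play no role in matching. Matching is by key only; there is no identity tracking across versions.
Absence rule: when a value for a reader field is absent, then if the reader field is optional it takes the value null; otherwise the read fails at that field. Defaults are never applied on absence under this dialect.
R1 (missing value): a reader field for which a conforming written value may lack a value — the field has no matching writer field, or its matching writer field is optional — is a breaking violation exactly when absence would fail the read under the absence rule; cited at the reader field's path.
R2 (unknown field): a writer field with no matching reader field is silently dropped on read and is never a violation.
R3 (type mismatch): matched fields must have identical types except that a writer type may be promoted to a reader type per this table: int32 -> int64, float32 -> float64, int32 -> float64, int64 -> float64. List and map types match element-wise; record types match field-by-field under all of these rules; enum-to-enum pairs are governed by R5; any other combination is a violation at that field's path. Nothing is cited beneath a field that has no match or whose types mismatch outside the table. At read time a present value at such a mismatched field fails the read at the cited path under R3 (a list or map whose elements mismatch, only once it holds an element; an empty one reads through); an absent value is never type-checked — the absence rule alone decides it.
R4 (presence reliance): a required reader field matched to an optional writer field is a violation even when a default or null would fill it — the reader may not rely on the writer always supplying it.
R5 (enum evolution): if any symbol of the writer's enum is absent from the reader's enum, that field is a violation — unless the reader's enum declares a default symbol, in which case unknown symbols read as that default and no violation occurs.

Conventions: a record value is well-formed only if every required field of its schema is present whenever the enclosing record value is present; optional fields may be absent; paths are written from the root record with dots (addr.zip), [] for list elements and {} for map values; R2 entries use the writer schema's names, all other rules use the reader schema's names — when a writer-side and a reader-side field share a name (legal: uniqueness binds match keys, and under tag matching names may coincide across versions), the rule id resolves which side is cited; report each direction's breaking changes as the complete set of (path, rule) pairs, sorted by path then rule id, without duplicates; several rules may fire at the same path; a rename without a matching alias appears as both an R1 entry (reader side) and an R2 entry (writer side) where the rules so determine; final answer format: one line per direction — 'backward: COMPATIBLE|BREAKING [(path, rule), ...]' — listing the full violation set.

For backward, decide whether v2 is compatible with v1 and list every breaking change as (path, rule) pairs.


the writer's type comes first in each Session pair
backward pass over Session, reader schema v2, writer schema v1:
  Color -> Color, writer optional: kind aligns to kind
  tags has no writer counterpart
  factor has no writer counterpart
  bytes -> bytes, writer required: checksum aligns to checksum
  int64 -> int64, writer optional: id aligns to id
  float32 -> float32, writer required: latitude aligns to latitude
  writer tags: unknown to reader
  writer locale: unknown to reader
  breaking: (factor, R1)
  breaking: (tags, R1)
  backward on Session therefore BREAKING (2)
the rest of the Session diff is inert for this question:
  removed field locale from record Session -> its effect on Session is confined to the forward direction, not asked
  enum Color (field kind in record Session): symbol OPEN removed (the field default referencing it is cleared) -> fires no rule on Session, leaving the asked answer as it is

backward: BREAKING [(factor, R1), (tags, R1)]


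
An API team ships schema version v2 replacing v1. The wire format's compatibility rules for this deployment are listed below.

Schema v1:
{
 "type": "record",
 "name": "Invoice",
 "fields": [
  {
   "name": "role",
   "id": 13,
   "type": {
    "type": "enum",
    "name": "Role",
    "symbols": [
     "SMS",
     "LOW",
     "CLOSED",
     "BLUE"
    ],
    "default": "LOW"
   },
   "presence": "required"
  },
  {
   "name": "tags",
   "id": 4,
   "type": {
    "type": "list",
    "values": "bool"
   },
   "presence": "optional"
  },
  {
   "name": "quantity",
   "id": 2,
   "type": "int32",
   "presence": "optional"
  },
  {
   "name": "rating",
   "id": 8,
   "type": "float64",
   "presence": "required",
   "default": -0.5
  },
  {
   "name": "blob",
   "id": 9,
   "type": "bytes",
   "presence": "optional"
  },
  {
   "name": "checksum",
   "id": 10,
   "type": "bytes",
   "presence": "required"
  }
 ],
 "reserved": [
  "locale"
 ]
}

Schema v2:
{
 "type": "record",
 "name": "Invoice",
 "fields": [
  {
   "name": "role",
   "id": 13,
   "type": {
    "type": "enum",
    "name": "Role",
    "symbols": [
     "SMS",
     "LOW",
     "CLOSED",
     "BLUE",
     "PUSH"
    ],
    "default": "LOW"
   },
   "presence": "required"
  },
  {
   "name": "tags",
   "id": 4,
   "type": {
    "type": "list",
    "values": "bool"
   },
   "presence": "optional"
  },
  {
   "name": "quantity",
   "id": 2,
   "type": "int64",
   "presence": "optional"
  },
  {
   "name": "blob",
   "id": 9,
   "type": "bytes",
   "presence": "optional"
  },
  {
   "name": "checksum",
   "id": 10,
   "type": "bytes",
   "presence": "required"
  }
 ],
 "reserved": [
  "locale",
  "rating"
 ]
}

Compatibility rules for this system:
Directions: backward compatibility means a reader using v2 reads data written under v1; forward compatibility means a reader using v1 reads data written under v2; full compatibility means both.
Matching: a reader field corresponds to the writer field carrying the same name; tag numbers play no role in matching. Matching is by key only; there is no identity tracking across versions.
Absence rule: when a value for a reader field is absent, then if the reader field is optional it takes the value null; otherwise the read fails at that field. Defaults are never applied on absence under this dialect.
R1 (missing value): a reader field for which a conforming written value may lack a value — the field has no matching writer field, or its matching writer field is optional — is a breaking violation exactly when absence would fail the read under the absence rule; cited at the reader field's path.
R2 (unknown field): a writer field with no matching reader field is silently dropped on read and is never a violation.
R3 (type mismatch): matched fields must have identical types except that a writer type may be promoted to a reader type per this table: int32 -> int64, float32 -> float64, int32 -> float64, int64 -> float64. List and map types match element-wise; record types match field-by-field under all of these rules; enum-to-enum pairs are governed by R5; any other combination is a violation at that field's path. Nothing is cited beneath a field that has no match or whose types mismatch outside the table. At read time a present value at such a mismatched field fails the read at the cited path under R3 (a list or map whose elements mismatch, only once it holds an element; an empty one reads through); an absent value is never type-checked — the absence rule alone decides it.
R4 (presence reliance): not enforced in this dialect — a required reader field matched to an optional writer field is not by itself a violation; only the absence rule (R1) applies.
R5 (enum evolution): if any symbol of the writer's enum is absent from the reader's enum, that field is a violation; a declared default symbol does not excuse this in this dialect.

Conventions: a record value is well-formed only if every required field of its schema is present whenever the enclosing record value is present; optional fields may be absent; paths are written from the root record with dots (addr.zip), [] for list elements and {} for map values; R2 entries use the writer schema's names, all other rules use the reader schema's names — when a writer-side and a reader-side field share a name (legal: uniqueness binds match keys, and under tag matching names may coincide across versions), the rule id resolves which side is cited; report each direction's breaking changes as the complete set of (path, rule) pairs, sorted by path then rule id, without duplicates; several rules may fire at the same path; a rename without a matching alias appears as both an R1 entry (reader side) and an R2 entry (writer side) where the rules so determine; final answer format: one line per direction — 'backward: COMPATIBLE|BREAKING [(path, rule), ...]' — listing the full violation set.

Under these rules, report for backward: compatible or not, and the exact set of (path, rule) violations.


each type pair in Invoice: writer, then reader
backward for Invoice (reader v2, writer v1):
  role <- role (Role -> Role, writer required)
  tags <- tags (list<bool> -> list<bool>, writer optional)
  quantity <- quantity (int32 -> int64, writer optional)
  blob <- blob (bytes -> bytes, writer optional)
  checksum <- checksum (bytes -> bytes, writer required)
  rating (writer side), unknown to reader
  => backward verdict for Invoice: COMPATIBLE, no violations
the other Invoice changes do not affect what is asked:
  enum Role (field role in record Invoice): symbol PUSH added -> matters only for Invoice's forward compatibility — outside the asked direction
  field quantity in record Invoice: type int32 changed to int64 -> matters only for Invoice's forward compatibility — outside the asked direction
  removed field rating from record Invoice (its key "rating" joins the reserved list) -> matters only for Invoice's forward compatibility — outside the asked direction

backward: COMPATIBLE []
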